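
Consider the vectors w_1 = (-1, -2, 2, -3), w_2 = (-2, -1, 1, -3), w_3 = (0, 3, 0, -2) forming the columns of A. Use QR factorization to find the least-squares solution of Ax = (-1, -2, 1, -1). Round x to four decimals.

x = (0.2837, 0.3262, -0.3830)

w_1 = (-1, -2, 2, -3); ‖w_1‖ = 4.2426, so e_1 = (-0.2357, -0.4714, 0.4714, -0.7071).
e_1·w_2 = (-0.2357)·(-2) + (-0.4714)·(-1) + 0.4714·1 + (-0.7071)·(-3) = 3.5355.
u_2 = w_2 − 3.5355·e_1 = (-1.1667, 0.6667, -0.6667, -0.5000).
‖u_2‖ = 1.5811, so e_2 = (-0.7379, 0.4216, -0.4216, -0.3162).
e_1·w_3 = (-0.2357)·0 + (-0.4714)·3 + 0.4714·0 + (-0.7071)·(-2) = 0.0000; e_2·w_3 = (-0.7379)·0 + 0.4216·3 + (-0.4216)·0 + (-0.3162)·(-2) = 1.8974.
u_3 = w_3 + 0.0000·e_1 − 1.8974·e_2 = (1.4000, 2.2000, 0.8000, -1.4000).
‖u_3‖ = 3.0659, so e_3 = (0.4566, 0.7176, 0.2609, -0.4566).
Qᵀb = (2.3570, -0.2108, -1.1742).
Back-substitute: x_3 = -1.1742/3.0659 = -0.3830.
x_2 = (-0.2108 − 1.8974·(-0.3830))/1.5811 = 0.3262.
x_1 = (2.3570 − 3.5355·0.3262 + 0.0000·(-0.3830))/4.2426 = 0.2837.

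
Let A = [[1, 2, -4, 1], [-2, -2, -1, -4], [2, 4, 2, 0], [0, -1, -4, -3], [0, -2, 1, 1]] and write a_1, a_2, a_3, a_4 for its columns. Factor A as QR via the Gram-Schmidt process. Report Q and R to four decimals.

Q = [[0.3333, 0.1654, -0.6989, 0.4067], [-0.6667, 0.4134, -0.1131, -0.3642], [0.6667, 0.3308, 0.2363, -0.5675], [0.0000, -0.3721, -0.6336, -0.6137], [0.0000, -0.7442, 0.2036, -0.0573]], R = [[3.0000, 4.6667, 0.6667, 3.0000], [0.0000, 2.6874, 0.3308, -1.1163], [0.0000, 0.0000, 6.1193, 1.8579], [0.0000, 0.0000, 0.0000, 3.6472]]

a_1 = (1, -2, 2, 0, 0); ‖a_1‖ = 3.0000, so q_1 = (0.3333, -0.6667, 0.6667, 0.0000, 0.0000).
q_1·a_2 = 0.3333·2 + (-0.6667)·(-2) + 0.6667·4 + 0.0000·(-1) + 0.0000·(-2) = 4.6667.
u_2 = a_2 − 4.6667·q_1 = (0.4444, 1.1111, 0.8889, -1.0000, -2.0000).
‖u_2‖ = 2.6874, so q_2 = (0.1654, 0.4134, 0.3308, -0.3721, -0.7442).
q_1·a_3 = 0.3333·(-4) + (-0.6667)·(-1) + 0.6667·2 + 0.0000·(-4) + 0.0000·1 = 0.6667; q_2·a_3 = 0.1654·(-4) + 0.4134·(-1) + 0.3308·2 + (-0.3721)·(-4) + (-0.7442)·1 = 0.3308.
u_3 = a_3 − 0.6667·q_1 − 0.3308·q_2 = (-4.2769, -0.6923, 1.4462, -3.8769, 1.2462).
‖u_3‖ = 6.1193, so q_3 = (-0.6989, -0.1131, 0.2363, -0.6336, 0.2036).
q_1·a_4 = 0.3333·1 + (-0.6667)·(-4) + 0.6667·0 + 0.0000·(-3) + 0.0000·1 = 3.0000; q_2·a_4 = 0.1654·1 + 0.4134·(-4) + 0.3308·0 + (-0.3721)·(-3) + (-0.7442)·1 = -1.1163; q_3·a_4 = (-0.6989)·1 + (-0.1131)·(-4) + 0.2363·0 + (-0.6336)·(-3) + 0.2036·1 = 1.8579.
u_4 = a_4 − 3.0000·q_1 + 1.1163·q_2 − 1.8579·q_3 = (1.4832, -1.3283, -2.0698, -2.2383, -0.2091).
‖u_4‖ = 3.6472, so q_4 = (0.4067, -0.3642, -0.5675, -0.6137, -0.0573).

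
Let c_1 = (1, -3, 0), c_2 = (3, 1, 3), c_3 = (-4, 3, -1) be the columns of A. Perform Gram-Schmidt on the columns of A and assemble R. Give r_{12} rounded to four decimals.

e_1 = c_1/‖c_1‖ = (1, -3, 0)/3.1623 = (0.3162, -0.9487, 0.0000).
r_{12} = e_1·c_2 = 0.0000.

r_{12} = 0.0000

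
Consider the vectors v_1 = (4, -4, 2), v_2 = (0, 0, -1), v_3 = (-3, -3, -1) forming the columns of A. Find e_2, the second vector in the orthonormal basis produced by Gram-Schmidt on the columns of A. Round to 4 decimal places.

e_2 = (0.2357, -0.2357, -0.9428)

e_1 = v_1/‖v_1‖ = (4, -4, 2)/6.0000 = (0.6667, -0.6667, 0.3333).
r_{12} = e_1·v_2 = -0.3333.
u_2 = v_2 + 0.3333·e_1 = (0.2222, -0.2222, -0.8889).
‖u_2‖ = 0.9428, so e_2 = (0.2357, -0.2357, -0.9428).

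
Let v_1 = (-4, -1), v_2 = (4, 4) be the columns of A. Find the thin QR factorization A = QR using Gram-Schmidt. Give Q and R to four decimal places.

Q = [[-0.9701, -0.2425], [-0.2425, 0.9701]], R = [[4.1231, -4.8507], [0.0000, 2.9104]]

v_1 = (-4, -1); ‖v_1‖ = 4.1231, so q_1 = (-0.9701, -0.2425).
q_1·v_2 = (-0.9701)·4 + (-0.2425)·4 = -4.8507.
u_2 = v_2 + 4.8507·q_1 = (-0.7059, 2.8235).
‖u_2‖ = 2.9104, so q_2 = (-0.2425, 0.9701).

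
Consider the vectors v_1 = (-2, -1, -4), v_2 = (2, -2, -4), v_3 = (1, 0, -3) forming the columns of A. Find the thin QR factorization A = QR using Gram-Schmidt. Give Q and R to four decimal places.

v_1 = (-2, -1, -4); ‖v_1‖ = 4.5826, so q_1 = (-0.4364, -0.2182, -0.8729).
q_1·v_2 = (-0.4364)·2 + (-0.2182)·(-2) + (-0.8729)·(-4) = 3.0551.
u_2 = v_2 − 3.0551·q_1 = (3.3333, -1.3333, -1.3333).
‖u_2‖ = 3.8297, so q_2 = (0.8704, -0.3482, -0.3482).
q_1·v_3 = (-0.4364)·1 + (-0.2182)·0 + (-0.8729)·(-3) = 2.1822; q_2·v_3 = 0.8704·1 + (-0.3482)·0 + (-0.3482)·(-3) = 1.9149.
u_3 = v_3 − 2.1822·q_1 − 1.9149·q_2 = (0.2857, 1.1429, -0.4286).
‖u_3‖ = 1.2536, so q_3 = (0.2279, 0.9117, -0.3419).

Q = [[-0.4364, 0.8704, 0.2279], [-0.2182, -0.3482, 0.9117], [-0.8729, -0.3482, -0.3419]], R = [[4.5826, 3.0551, 2.1822], [0.0000, 3.8297, 1.9149], [0.0000, 0.0000, 1.2536]]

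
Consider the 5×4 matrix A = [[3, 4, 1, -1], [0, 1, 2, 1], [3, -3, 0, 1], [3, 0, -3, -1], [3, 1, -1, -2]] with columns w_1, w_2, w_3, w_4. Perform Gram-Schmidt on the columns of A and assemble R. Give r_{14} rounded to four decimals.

r_{14} = -1.5000

q_1 = w_1/‖w_1‖ = (3, 0, 3, 3, 3)/6.0000 = (0.5000, 0.0000, 0.5000, 0.5000, 0.5000).
r_{14} = q_1·w_4 = -1.5000.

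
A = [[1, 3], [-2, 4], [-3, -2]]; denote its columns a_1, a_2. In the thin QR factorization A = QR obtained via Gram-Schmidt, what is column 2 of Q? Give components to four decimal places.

a_1 = (1, -2, -3); ‖a_1‖ = 3.7417, so q_1 = (0.2673, -0.5345, -0.8018).
q_1·a_2 = 0.2673·3 + (-0.5345)·4 + (-0.8018)·(-2) = 0.2673.
u_2 = a_2 − 0.2673·q_1 = (2.9286, 4.1429, -1.7857).
‖u_2‖ = 5.3785, so q_2 = (0.5445, 0.7703, -0.3320).

q_2 = (0.5445, 0.7703, -0.3320)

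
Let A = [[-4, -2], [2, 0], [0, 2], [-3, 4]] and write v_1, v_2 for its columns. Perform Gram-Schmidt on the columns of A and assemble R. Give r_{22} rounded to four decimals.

r_{22} = 4.8423

q_1 = v_1/‖v_1‖ = (-4, 2, 0, -3)/5.3852 = (-0.7428, 0.3714, 0.0000, -0.5571).
r_{12} = q_1·v_2 = -0.7428.
u_2 = v_2 + 0.7428·q_1 = (-2.5517, 0.2759, 2.0000, 3.5862).
r_{22} = ‖u_2‖ = 4.8423.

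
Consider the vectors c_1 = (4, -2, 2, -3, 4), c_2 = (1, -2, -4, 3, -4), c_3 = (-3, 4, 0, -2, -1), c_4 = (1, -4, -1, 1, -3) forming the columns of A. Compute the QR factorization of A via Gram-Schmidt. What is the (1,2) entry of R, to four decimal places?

r_{12} = -3.5714

c_1 = (4, -2, 2, -3, 4); ‖c_1‖ = 7.0000, so q_1 = (0.5714, -0.2857, 0.2857, -0.4286, 0.5714).
r_{12} = q_1·c_2 = -3.5714.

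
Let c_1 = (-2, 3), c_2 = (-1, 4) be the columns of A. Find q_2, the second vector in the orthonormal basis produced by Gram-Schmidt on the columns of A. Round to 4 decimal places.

q_1 = c_1/‖c_1‖ = (-2, 3)/3.6056 = (-0.5547, 0.8321).
r_{12} = q_1·c_2 = 3.8829.
u_2 = c_2 − 3.8829·q_1 = (1.1538, 0.7692).
‖u_2‖ = 1.3868, so q_2 = (0.8321, 0.5547).

q_2 = (0.8321, 0.5547)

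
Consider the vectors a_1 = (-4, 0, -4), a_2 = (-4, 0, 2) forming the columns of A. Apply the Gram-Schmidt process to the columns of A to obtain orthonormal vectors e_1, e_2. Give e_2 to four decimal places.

a_1 = (-4, 0, -4); ‖a_1‖ = 5.6569, so e_1 = (-0.7071, 0.0000, -0.7071).
e_1·a_2 = (-0.7071)·(-4) + 0.0000·0 + (-0.7071)·2 = 1.4142.
u_2 = a_2 − 1.4142·e_1 = (-3.0000, 0.0000, 3.0000).
‖u_2‖ = 4.2426, so e_2 = (-0.7071, 0.0000, 0.7071).

e_2 = (-0.7071, 0.0000, 0.7071)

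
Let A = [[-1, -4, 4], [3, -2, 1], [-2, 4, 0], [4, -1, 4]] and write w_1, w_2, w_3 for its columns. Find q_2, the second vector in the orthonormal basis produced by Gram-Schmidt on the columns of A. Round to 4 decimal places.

q_2 = (-0.8092, -0.1087, 0.5556, 0.1570)

q_1 = w_1/‖w_1‖ = (-1, 3, -2, 4)/5.4772 = (-0.1826, 0.5477, -0.3651, 0.7303).
r_{12} = q_1·w_2 = -2.5560.
u_2 = w_2 + 2.5560·q_1 = (-4.4667, -0.6000, 3.0667, 0.8667).
‖u_2‖ = 5.5197, so q_2 = (-0.8092, -0.1087, 0.5556, 0.1570).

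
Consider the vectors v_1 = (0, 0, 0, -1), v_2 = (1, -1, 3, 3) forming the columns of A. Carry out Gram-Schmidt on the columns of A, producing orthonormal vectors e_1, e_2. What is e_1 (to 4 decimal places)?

e_1 = v_1/‖v_1‖ = (0, 0, 0, -1)/1.0000 = (0.0000, 0.0000, 0.0000, -1.0000).

e_1 = (0.0000, 0.0000, 0.0000, -1.0000)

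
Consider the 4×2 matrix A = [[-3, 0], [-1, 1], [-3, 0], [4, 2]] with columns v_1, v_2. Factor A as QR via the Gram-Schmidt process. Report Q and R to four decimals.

v_1 = (-3, -1, -3, 4); ‖v_1‖ = 5.9161, so e_1 = (-0.5071, -0.1690, -0.5071, 0.6761).
e_1·v_2 = (-0.5071)·0 + (-0.1690)·1 + (-0.5071)·0 + 0.6761·2 = 1.1832.
u_2 = v_2 − 1.1832·e_1 = (0.6000, 1.2000, 0.6000, 1.2000).
‖u_2‖ = 1.8974, so e_2 = (0.3162, 0.6325, 0.3162, 0.6325).

Q = [[-0.5071, 0.3162], [-0.1690, 0.6325], [-0.5071, 0.3162], [0.6761, 0.6325]], R = [[5.9161, 1.1832], [0.0000, 1.8974]]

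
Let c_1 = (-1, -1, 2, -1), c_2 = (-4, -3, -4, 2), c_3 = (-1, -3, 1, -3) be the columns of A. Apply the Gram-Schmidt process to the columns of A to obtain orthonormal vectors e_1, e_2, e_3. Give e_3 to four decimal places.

c_1 = (-1, -1, 2, -1); ‖c_1‖ = 2.6458, so e_1 = (-0.3780, -0.3780, 0.7559, -0.3780).
e_1·c_2 = (-0.3780)·(-4) + (-0.3780)·(-3) + 0.7559·(-4) + (-0.3780)·2 = -1.1339.
u_2 = c_2 + 1.1339·e_1 = (-4.4286, -3.4286, -3.1429, 1.5714).
‖u_2‖ = 6.6117, so e_2 = (-0.6698, -0.5186, -0.4753, 0.2377).
e_1·c_3 = (-0.3780)·(-1) + (-0.3780)·(-3) + 0.7559·1 + (-0.3780)·(-3) = 3.4017; e_2·c_3 = (-0.6698)·(-1) + (-0.5186)·(-3) + (-0.4753)·1 + 0.2377·(-3) = 1.0371.
u_3 = c_3 − 3.4017·e_1 − 1.0371·e_2 = (0.9804, -1.1765, -1.0784, -1.9608).
‖u_3‖ = 2.7116, so e_3 = (0.3616, -0.4339, -0.3977, -0.7231).

e_3 = (0.3616, -0.4339, -0.3977, -0.7231)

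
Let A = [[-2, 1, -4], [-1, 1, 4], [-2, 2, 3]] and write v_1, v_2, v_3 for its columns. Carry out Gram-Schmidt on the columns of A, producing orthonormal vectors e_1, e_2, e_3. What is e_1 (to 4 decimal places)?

e_1 = (-0.6667, -0.3333, -0.6667)

e_1 = v_1/‖v_1‖ = (-2, -1, -2)/3.0000 = (-0.6667, -0.3333, -0.6667).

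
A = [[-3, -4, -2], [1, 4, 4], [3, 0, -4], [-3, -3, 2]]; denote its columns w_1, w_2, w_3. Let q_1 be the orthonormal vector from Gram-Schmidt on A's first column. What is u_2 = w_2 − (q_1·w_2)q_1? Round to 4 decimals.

q_1 = w_1/‖w_1‖ = (-3, 1, 3, -3)/5.2915 = (-0.5669, 0.1890, 0.5669, -0.5669).
r_{12} = q_1·w_2 = 4.7246.
u_2 = w_2 − 4.7246·q_1 = (-1.3214, 3.1071, -2.6786, -0.3214).

u_2 = (-1.3214, 3.1071, -2.6786, -0.3214)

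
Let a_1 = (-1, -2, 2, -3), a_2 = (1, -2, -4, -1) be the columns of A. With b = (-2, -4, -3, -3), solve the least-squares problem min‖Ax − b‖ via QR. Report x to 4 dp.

x = (0.8367, 1.0306)

a_1 = (-1, -2, 2, -3); ‖a_1‖ = 4.2426, so e_1 = (-0.2357, -0.4714, 0.4714, -0.7071).
e_1·a_2 = (-0.2357)·1 + (-0.4714)·(-2) + 0.4714·(-4) + (-0.7071)·(-1) = -0.4714.
u_2 = a_2 + 0.4714·e_1 = (0.8889, -2.2222, -3.7778, -1.3333).
‖u_2‖ = 4.6667, so e_2 = (0.1905, -0.4762, -0.8095, -0.2857).
Qᵀb = (3.0641, 4.8095).
Back-substitute: x_2 = 4.8095/4.6667 = 1.0306.
x_1 = (3.0641 + 0.4714·1.0306)/4.2426 = 0.8367.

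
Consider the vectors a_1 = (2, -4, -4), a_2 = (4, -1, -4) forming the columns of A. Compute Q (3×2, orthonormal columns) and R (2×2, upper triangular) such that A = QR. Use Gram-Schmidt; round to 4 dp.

Q = [[0.3333, 0.7297], [-0.6667, 0.6302], [-0.6667, -0.2653]], R = [[6.0000, 4.6667], [0.0000, 3.3500]]

a_1 = (2, -4, -4); ‖a_1‖ = 6.0000, so q_1 = (0.3333, -0.6667, -0.6667).
q_1·a_2 = 0.3333·4 + (-0.6667)·(-1) + (-0.6667)·(-4) = 4.6667.
u_2 = a_2 − 4.6667·q_1 = (2.4444, 2.1111, -0.8889).
‖u_2‖ = 3.3500, so q_2 = (0.7297, 0.6302, -0.2653).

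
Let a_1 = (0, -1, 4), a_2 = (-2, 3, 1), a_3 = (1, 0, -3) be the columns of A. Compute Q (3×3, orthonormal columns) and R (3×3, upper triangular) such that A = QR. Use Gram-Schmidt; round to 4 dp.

Q = [[0.0000, -0.5356, 0.8444], [-0.2425, 0.8192, 0.5197], [0.9701, 0.2048, 0.1299]], R = [[4.1231, 0.2425, -2.9104], [0.0000, 3.7338, -1.1501], [0.0000, 0.0000, 0.4547]]

a_1 = (0, -1, 4); ‖a_1‖ = 4.1231, so q_1 = (0.0000, -0.2425, 0.9701).
q_1·a_2 = 0.0000·(-2) + (-0.2425)·3 + 0.9701·1 = 0.2425.
u_2 = a_2 − 0.2425·q_1 = (-2.0000, 3.0588, 0.7647).
‖u_2‖ = 3.7338, so q_2 = (-0.5356, 0.8192, 0.2048).
q_1·a_3 = 0.0000·1 + (-0.2425)·0 + 0.9701·(-3) = -2.9104; q_2·a_3 = (-0.5356)·1 + 0.8192·0 + 0.2048·(-3) = -1.1501.
u_3 = a_3 + 2.9104·q_1 + 1.1501·q_2 = (0.3840, 0.2363, 0.0591).
‖u_3‖ = 0.4547, so q_3 = (0.8444, 0.5197, 0.1299).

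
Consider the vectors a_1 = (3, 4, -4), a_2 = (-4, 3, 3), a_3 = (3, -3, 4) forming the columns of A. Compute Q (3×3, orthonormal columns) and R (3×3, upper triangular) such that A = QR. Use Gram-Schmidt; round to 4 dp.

q_1 = a_1/‖a_1‖ = (3, 4, -4)/6.4031 = (0.4685, 0.6247, -0.6247).
r_{12} = q_1·a_2 = -1.8741.
u_2 = a_2 + 1.8741·q_1 = (-3.1220, 4.1707, 1.8293).
‖u_2‖ = 5.5216, so q_2 = (-0.5654, 0.7554, 0.3313).
r_{13} = q_1·a_3 = -2.9673; r_{23} = q_2·a_3 = -2.6371.
u_3 = a_3 + 2.9673·q_1 + 2.6371·q_2 = (2.8992, 0.8456, 3.0200).
‖u_3‖ = 4.2709, so q_3 = (0.6788, 0.1980, 0.7071).

Q = [[0.4685, -0.5654, 0.6788], [0.6247, 0.7554, 0.1980], [-0.6247, 0.3313, 0.7071]], R = [[6.4031, -1.8741, -2.9673], [0.0000, 5.5216, -2.6371], [0.0000, 0.0000, 4.2709]]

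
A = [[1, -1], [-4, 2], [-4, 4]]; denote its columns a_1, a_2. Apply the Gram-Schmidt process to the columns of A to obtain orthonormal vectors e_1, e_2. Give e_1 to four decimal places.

a_1 = (1, -4, -4); ‖a_1‖ = 5.7446, so e_1 = (0.1741, -0.6963, -0.6963).

e_1 = (0.1741, -0.6963, -0.6963)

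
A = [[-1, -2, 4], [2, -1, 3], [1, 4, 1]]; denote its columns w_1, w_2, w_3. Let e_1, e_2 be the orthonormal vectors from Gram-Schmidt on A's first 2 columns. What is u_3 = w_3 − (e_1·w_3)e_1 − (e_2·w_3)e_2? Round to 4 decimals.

w_1 = (-1, 2, 1); ‖w_1‖ = 2.4495, so e_1 = (-0.4082, 0.8165, 0.4082).
e_1·w_2 = (-0.4082)·(-2) + 0.8165·(-1) + 0.4082·4 = 1.6330.
u_2 = w_2 − 1.6330·e_1 = (-1.3333, -2.3333, 3.3333).
‖u_2‖ = 4.2817, so e_2 = (-0.3114, -0.5449, 0.7785).
e_1·w_3 = (-0.4082)·4 + 0.8165·3 + 0.4082·1 = 1.2247; e_2·w_3 = (-0.3114)·4 + (-0.5449)·3 + 0.7785·1 = -2.1019.
u_3 = w_3 − 1.2247·e_1 + 2.1019·e_2 = (3.8455, 0.8545, 2.1364).

u_3 = (3.8455, 0.8545, 2.1364)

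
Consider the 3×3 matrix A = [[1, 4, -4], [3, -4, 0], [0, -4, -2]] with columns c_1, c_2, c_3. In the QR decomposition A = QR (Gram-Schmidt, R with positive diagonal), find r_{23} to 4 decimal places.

r_{23} = -1.7365

c_1 = (1, 3, 0); ‖c_1‖ = 3.1623, so e_1 = (0.3162, 0.9487, 0.0000).
e_1·c_2 = 0.3162·4 + 0.9487·(-4) + 0.0000·(-4) = -2.5298.
u_2 = c_2 + 2.5298·e_1 = (4.8000, -1.6000, -4.0000).
‖u_2‖ = 6.4498, so e_2 = (0.7442, -0.2481, -0.6202).
r_{23} = e_2·c_3 = -1.7365.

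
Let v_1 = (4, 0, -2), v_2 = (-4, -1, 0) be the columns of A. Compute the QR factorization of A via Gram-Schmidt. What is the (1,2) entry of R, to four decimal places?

v_1 = (4, 0, -2); ‖v_1‖ = 4.4721, so e_1 = (0.8944, 0.0000, -0.4472).
r_{12} = e_1·v_2 = -3.5777.

r_{12} = -3.5777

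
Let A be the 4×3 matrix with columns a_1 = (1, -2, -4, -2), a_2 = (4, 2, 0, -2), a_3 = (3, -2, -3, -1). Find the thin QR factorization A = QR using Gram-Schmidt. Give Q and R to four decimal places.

a_1 = (1, -2, -4, -2); ‖a_1‖ = 5.0000, so e_1 = (0.2000, -0.4000, -0.8000, -0.4000).
e_1·a_2 = 0.2000·4 + (-0.4000)·2 + (-0.8000)·0 + (-0.4000)·(-2) = 0.8000.
u_2 = a_2 − 0.8000·e_1 = (3.8400, 2.3200, 0.6400, -1.6800).
‖u_2‖ = 4.8332, so e_2 = (0.7945, 0.4800, 0.1324, -0.3476).
e_1·a_3 = 0.2000·3 + (-0.4000)·(-2) + (-0.8000)·(-3) + (-0.4000)·(-1) = 4.2000; e_2·a_3 = 0.7945·3 + 0.4800·(-2) + 0.1324·(-3) + (-0.3476)·(-1) = 1.3738.
u_3 = a_3 − 4.2000·e_1 − 1.3738·e_2 = (1.0685, -0.9795, 0.1781, 1.1575).
‖u_3‖ = 1.8635, so e_3 = (0.5734, -0.5256, 0.0956, 0.6212).

Q = [[0.2000, 0.7945, 0.5734], [-0.4000, 0.4800, -0.5256], [-0.8000, 0.1324, 0.0956], [-0.4000, -0.3476, 0.6212]], R = [[5.0000, 0.8000, 4.2000], [0.0000, 4.8332, 1.3738], [0.0000, 0.0000, 1.8635]]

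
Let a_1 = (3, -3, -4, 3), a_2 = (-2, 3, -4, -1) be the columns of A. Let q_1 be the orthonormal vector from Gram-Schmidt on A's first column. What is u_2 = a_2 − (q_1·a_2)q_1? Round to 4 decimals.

u_2 = (-1.8605, 2.8605, -4.1860, -0.8605)

a_1 = (3, -3, -4, 3); ‖a_1‖ = 6.5574, so q_1 = (0.4575, -0.4575, -0.6100, 0.4575).
q_1·a_2 = 0.4575·(-2) + (-0.4575)·3 + (-0.6100)·(-4) + 0.4575·(-1) = -0.3050.
u_2 = a_2 + 0.3050·q_1 = (-1.8605, 2.8605, -4.1860, -0.8605).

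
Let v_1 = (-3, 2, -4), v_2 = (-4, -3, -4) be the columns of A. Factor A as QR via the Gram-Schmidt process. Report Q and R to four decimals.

e_1 = v_1/‖v_1‖ = (-3, 2, -4)/5.3852 = (-0.5571, 0.3714, -0.7428).
r_{12} = e_1·v_2 = 4.0853.
u_2 = v_2 − 4.0853·e_1 = (-1.7241, -4.5172, -0.9655).
‖u_2‖ = 4.9306, so e_2 = (-0.3497, -0.9162, -0.1958).

Q = [[-0.5571, -0.3497], [0.3714, -0.9162], [-0.7428, -0.1958]], R = [[5.3852, 4.0853], [0.0000, 4.9306]]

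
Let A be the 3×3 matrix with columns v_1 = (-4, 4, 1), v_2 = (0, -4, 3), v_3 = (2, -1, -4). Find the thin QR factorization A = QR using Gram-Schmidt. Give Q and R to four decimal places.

v_1 = (-4, 4, 1); ‖v_1‖ = 5.7446, so e_1 = (-0.6963, 0.6963, 0.1741).
e_1·v_2 = (-0.6963)·0 + 0.6963·(-4) + 0.1741·3 = -2.2630.
u_2 = v_2 + 2.2630·e_1 = (-1.5758, -2.4242, 3.3939).
‖u_2‖ = 4.4586, so e_2 = (-0.3534, -0.5437, 0.7612).
e_1·v_3 = (-0.6963)·2 + 0.6963·(-1) + 0.1741·(-4) = -2.7852; e_2·v_3 = (-0.3534)·2 + (-0.5437)·(-1) + 0.7612·(-4) = -3.2080.
u_3 = v_3 + 2.7852·e_1 + 3.2080·e_2 = (-1.0732, -0.8049, -1.0732).
‖u_3‖ = 1.7179, so e_3 = (-0.6247, -0.4685, -0.6247).

Q = [[-0.6963, -0.3534, -0.6247], [0.6963, -0.5437, -0.4685], [0.1741, 0.7612, -0.6247]], R = [[5.7446, -2.2630, -2.7852], [0.0000, 4.4586, -3.2080], [0.0000, 0.0000, 1.7179]]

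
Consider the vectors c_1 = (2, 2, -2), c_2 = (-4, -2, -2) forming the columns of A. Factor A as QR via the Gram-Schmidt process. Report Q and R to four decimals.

c_1 = (2, 2, -2); ‖c_1‖ = 3.4641, so e_1 = (0.5774, 0.5774, -0.5774).
e_1·c_2 = 0.5774·(-4) + 0.5774·(-2) + (-0.5774)·(-2) = -2.3094.
u_2 = c_2 + 2.3094·e_1 = (-2.6667, -0.6667, -3.3333).
‖u_2‖ = 4.3205, so e_2 = (-0.6172, -0.1543, -0.7715).

Q = [[0.5774, -0.6172], [0.5774, -0.1543], [-0.5774, -0.7715]], R = [[3.4641, -2.3094], [0.0000, 4.3205]]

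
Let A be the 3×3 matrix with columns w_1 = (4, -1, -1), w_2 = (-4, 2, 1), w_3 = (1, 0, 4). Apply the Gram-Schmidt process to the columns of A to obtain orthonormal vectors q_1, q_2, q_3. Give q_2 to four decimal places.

q_1 = w_1/‖w_1‖ = (4, -1, -1)/4.2426 = (0.9428, -0.2357, -0.2357).
r_{12} = q_1·w_2 = -4.4783.
u_2 = w_2 + 4.4783·q_1 = (0.2222, 0.9444, -0.0556).
‖u_2‖ = 0.9718, so q_2 = (0.2287, 0.9718, -0.0572).

q_2 = (0.2287, 0.9718, -0.0572)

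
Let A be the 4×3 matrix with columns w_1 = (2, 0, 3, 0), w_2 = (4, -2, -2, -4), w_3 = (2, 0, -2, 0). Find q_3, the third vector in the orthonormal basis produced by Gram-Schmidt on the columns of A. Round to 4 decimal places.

w_1 = (2, 0, 3, 0); ‖w_1‖ = 3.6056, so q_1 = (0.5547, 0.0000, 0.8321, 0.0000).
q_1·w_2 = 0.5547·4 + 0.0000·(-2) + 0.8321·(-2) + 0.0000·(-4) = 0.5547.
u_2 = w_2 − 0.5547·q_1 = (3.6923, -2.0000, -2.4615, -4.0000).
‖u_2‖ = 6.3002, so q_2 = (0.5861, -0.3175, -0.3907, -0.6349).
q_1·w_3 = 0.5547·2 + 0.0000·0 + 0.8321·(-2) + 0.0000·0 = -0.5547; q_2·w_3 = 0.5861·2 + (-0.3175)·0 + (-0.3907)·(-2) + (-0.6349)·0 = 1.9535.
u_3 = w_3 + 0.5547·q_1 − 1.9535·q_2 = (1.1628, 0.6202, -0.7752, 1.2403).
‖u_3‖ = 1.9687, so q_3 = (0.5906, 0.3150, -0.3937, 0.6300).

q_3 = (0.5906, 0.3150, -0.3937, 0.6300)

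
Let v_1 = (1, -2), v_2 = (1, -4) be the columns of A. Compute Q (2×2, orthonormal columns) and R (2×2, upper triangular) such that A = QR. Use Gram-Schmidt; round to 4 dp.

v_1 = (1, -2); ‖v_1‖ = 2.2361, so q_1 = (0.4472, -0.8944).
q_1·v_2 = 0.4472·1 + (-0.8944)·(-4) = 4.0249.
u_2 = v_2 − 4.0249·q_1 = (-0.8000, -0.4000).
‖u_2‖ = 0.8944, so q_2 = (-0.8944, -0.4472).

Q = [[0.4472, -0.8944], [-0.8944, -0.4472]], R = [[2.2361, 4.0249], [0.0000, 0.8944]]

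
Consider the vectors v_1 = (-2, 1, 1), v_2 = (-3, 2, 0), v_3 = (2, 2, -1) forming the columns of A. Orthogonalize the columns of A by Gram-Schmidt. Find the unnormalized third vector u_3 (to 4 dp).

u_3 = (1.2857, 1.9286, 0.6429)

v_1 = (-2, 1, 1); ‖v_1‖ = 2.4495, so q_1 = (-0.8165, 0.4082, 0.4082).
q_1·v_2 = (-0.8165)·(-3) + 0.4082·2 + 0.4082·0 = 3.2660.
u_2 = v_2 − 3.2660·q_1 = (-0.3333, 0.6667, -1.3333).
‖u_2‖ = 1.5275, so q_2 = (-0.2182, 0.4364, -0.8729).
q_1·v_3 = (-0.8165)·2 + 0.4082·2 + 0.4082·(-1) = -1.2247; q_2·v_3 = (-0.2182)·2 + 0.4364·2 + (-0.8729)·(-1) = 1.3093.
u_3 = v_3 + 1.2247·q_1 − 1.3093·q_2 = (1.2857, 1.9286, 0.6429).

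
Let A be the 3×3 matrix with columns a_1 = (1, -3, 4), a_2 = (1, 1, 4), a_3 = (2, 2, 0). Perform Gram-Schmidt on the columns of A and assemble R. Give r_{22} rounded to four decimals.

a_1 = (1, -3, 4); ‖a_1‖ = 5.0990, so e_1 = (0.1961, -0.5883, 0.7845).
e_1·a_2 = 0.1961·1 + (-0.5883)·1 + 0.7845·4 = 2.7456.
u_2 = a_2 − 2.7456·e_1 = (0.4615, 2.6154, 1.8462).
r_{22} = ‖u_2‖ = 3.2344.

r_{22} = 3.2344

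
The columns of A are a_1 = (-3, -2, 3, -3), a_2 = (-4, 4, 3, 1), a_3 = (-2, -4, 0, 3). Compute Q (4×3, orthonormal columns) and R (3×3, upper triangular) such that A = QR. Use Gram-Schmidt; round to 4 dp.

Q = [[-0.5388, -0.4870, -0.3908], [-0.3592, 0.7460, -0.5546], [0.5388, 0.3264, -0.0264], [-0.5388, 0.3160, 0.7342]], R = [[5.5678, 1.7961, 0.8980], [0.0000, 6.2269, -1.0620], [0.0000, 0.0000, 5.2025]]

e_1 = a_1/‖a_1‖ = (-3, -2, 3, -3)/5.5678 = (-0.5388, -0.3592, 0.5388, -0.5388).
r_{12} = e_1·a_2 = 1.7961.
u_2 = a_2 − 1.7961·e_1 = (-3.0323, 4.6452, 2.0323, 1.9677).
‖u_2‖ = 6.2269, so e_2 = (-0.4870, 0.7460, 0.3264, 0.3160).
r_{13} = e_1·a_3 = 0.8980; r_{23} = e_2·a_3 = -1.0620.
u_3 = a_3 − 0.8980·e_1 + 1.0620·e_2 = (-2.0333, -2.8852, -0.1373, 3.8195).
‖u_3‖ = 5.2025, so e_3 = (-0.3908, -0.5546, -0.0264, 0.7342).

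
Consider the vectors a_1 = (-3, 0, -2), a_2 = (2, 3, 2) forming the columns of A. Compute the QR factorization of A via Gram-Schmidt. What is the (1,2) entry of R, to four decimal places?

a_1 = (-3, 0, -2); ‖a_1‖ = 3.6056, so q_1 = (-0.8321, 0.0000, -0.5547).
r_{12} = q_1·a_2 = -2.7735.

r_{12} = -2.7735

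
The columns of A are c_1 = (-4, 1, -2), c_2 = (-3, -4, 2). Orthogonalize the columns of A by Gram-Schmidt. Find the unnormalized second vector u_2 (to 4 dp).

c_1 = (-4, 1, -2); ‖c_1‖ = 4.5826, so e_1 = (-0.8729, 0.2182, -0.4364).
e_1·c_2 = (-0.8729)·(-3) + 0.2182·(-4) + (-0.4364)·2 = 0.8729.
u_2 = c_2 − 0.8729·e_1 = (-2.2381, -4.1905, 2.3810).

u_2 = (-2.2381, -4.1905, 2.3810)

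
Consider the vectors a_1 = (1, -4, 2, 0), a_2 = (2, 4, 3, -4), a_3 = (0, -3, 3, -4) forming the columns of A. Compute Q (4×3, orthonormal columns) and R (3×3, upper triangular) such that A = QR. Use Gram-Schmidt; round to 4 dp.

Q = [[0.2182, 0.3676, -0.6551], [-0.8729, 0.3823, -0.2455], [0.4364, 0.5808, -0.1634], [0.0000, -0.6176, -0.6956]], R = [[4.5826, -1.7457, 3.9279], [0.0000, 6.4771, 3.0658], [0.0000, 0.0000, 3.0286]]

a_1 = (1, -4, 2, 0); ‖a_1‖ = 4.5826, so q_1 = (0.2182, -0.8729, 0.4364, 0.0000).
q_1·a_2 = 0.2182·2 + (-0.8729)·4 + 0.4364·3 + 0.0000·(-4) = -1.7457.
u_2 = a_2 + 1.7457·q_1 = (2.3810, 2.4762, 3.7619, -4.0000).
‖u_2‖ = 6.4771, so q_2 = (0.3676, 0.3823, 0.5808, -0.6176).
q_1·a_3 = 0.2182·0 + (-0.8729)·(-3) + 0.4364·3 + 0.0000·(-4) = 3.9279; q_2·a_3 = 0.3676·0 + 0.3823·(-3) + 0.5808·3 + (-0.6176)·(-4) = 3.0658.
u_3 = a_3 − 3.9279·q_1 − 3.0658·q_2 = (-1.9841, -0.7435, -0.4949, -2.1067).
‖u_3‖ = 3.0286, so q_3 = (-0.6551, -0.2455, -0.1634, -0.6956).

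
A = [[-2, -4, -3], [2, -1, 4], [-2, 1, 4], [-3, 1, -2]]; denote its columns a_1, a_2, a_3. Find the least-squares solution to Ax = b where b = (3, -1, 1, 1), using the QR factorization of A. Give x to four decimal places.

x = (-0.6078, -0.4511, 0.0179)

e_1 = a_1/‖a_1‖ = (-2, 2, -2, -3)/4.5826 = (-0.4364, 0.4364, -0.4364, -0.6547).
r_{12} = e_1·a_2 = 0.2182.
u_2 = a_2 − 0.2182·e_1 = (-3.9048, -1.0952, 1.0952, 1.1429).
‖u_2‖ = 4.3534, so e_2 = (-0.8969, -0.2516, 0.2516, 0.2625).
r_{13} = e_1·a_3 = 2.6186; r_{23} = e_2·a_3 = 2.1658.
u_3 = a_3 − 2.6186·e_1 − 2.1658·e_2 = (0.0854, 3.4020, 4.5980, -0.8543).
‖u_3‖ = 5.7838, so e_3 = (0.0148, 0.5882, 0.7950, -0.1477).
Qᵀb = (-2.8368, -1.9251, 0.1034).
Back-substitute: x_3 = 0.1034/5.7838 = 0.0179.
x_2 = (-1.9251 − 2.1658·0.0179)/4.3534 = -0.4511.
x_1 = (-2.8368 − 0.2182·(-0.4511) − 2.6186·0.0179)/4.5826 = -0.6078.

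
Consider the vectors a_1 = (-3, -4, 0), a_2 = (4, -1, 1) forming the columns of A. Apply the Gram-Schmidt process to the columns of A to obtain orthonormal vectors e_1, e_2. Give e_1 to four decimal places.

a_1 = (-3, -4, 0); ‖a_1‖ = 5.0000, so e_1 = (-0.6000, -0.8000, 0.0000).

e_1 = (-0.6000, -0.8000, 0.0000)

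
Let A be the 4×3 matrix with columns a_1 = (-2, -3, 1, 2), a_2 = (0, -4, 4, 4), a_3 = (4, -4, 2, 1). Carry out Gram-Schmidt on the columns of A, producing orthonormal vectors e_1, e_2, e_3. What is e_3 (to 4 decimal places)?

e_1 = a_1/‖a_1‖ = (-2, -3, 1, 2)/4.2426 = (-0.4714, -0.7071, 0.2357, 0.4714).
r_{12} = e_1·a_2 = 5.6569.
u_2 = a_2 − 5.6569·e_1 = (2.6667, 0.0000, 2.6667, 1.3333).
‖u_2‖ = 4.0000, so e_2 = (0.6667, 0.0000, 0.6667, 0.3333).
r_{13} = e_1·a_3 = 1.8856; r_{23} = e_2·a_3 = 4.3333.
u_3 = a_3 − 1.8856·e_1 − 4.3333·e_2 = (2.0000, -2.6667, -1.3333, -1.3333).
‖u_3‖ = 3.8297, so e_3 = (0.5222, -0.6963, -0.3482, -0.3482).

e_3 = (0.5222, -0.6963, -0.3482, -0.3482)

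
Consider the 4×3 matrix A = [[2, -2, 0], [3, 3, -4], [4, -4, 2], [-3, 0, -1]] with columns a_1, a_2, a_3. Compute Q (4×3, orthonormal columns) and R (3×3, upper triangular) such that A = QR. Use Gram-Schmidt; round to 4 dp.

e_1 = a_1/‖a_1‖ = (2, 3, 4, -3)/6.1644 = (0.3244, 0.4867, 0.6489, -0.4867).
r_{12} = e_1·a_2 = -1.7844.
u_2 = a_2 + 1.7844·e_1 = (-1.4211, 3.8684, -2.8421, -0.8684).
‖u_2‖ = 5.0809, so e_2 = (-0.2797, 0.7614, -0.5594, -0.1709).
r_{13} = e_1·a_3 = -0.1622; r_{23} = e_2·a_3 = -3.9933.
u_3 = a_3 + 0.1622·e_1 + 3.9933·e_2 = (-1.0642, -0.8807, -0.1284, -1.7615).
‖u_3‖ = 2.2422, so e_3 = (-0.4746, -0.3928, -0.0573, -0.7856).

Q = [[0.3244, -0.2797, -0.4746], [0.4867, 0.7614, -0.3928], [0.6489, -0.5594, -0.0573], [-0.4867, -0.1709, -0.7856]], R = [[6.1644, -1.7844, -0.1622], [0.0000, 5.0809, -3.9933], [0.0000, 0.0000, 2.2422]]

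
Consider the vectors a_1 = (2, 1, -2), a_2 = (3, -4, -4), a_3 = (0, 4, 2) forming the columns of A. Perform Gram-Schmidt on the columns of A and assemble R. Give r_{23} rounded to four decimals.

q_1 = a_1/‖a_1‖ = (2, 1, -2)/3.0000 = (0.6667, 0.3333, -0.6667).
r_{12} = q_1·a_2 = 3.3333.
u_2 = a_2 − 3.3333·q_1 = (0.7778, -5.1111, -1.7778).
‖u_2‖ = 5.4671, so q_2 = (0.1423, -0.9349, -0.3252).
r_{23} = q_2·a_3 = -4.3899.

r_{23} = -4.3899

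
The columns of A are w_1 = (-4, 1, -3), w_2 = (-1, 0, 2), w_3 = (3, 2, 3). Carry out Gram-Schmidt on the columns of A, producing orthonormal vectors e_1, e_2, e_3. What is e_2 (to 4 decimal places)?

e_1 = w_1/‖w_1‖ = (-4, 1, -3)/5.0990 = (-0.7845, 0.1961, -0.5883).
r_{12} = e_1·w_2 = -0.3922.
u_2 = w_2 + 0.3922·e_1 = (-1.3077, 0.0769, 1.7692).
‖u_2‖ = 2.2014, so e_2 = (-0.5940, 0.0349, 0.8037).

e_2 = (-0.5940, 0.0349, 0.8037)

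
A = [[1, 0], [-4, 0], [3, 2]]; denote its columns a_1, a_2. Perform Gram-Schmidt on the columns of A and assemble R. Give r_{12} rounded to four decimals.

r_{12} = 1.1767

a_1 = (1, -4, 3); ‖a_1‖ = 5.0990, so q_1 = (0.1961, -0.7845, 0.5883).
r_{12} = q_1·a_2 = 1.1767.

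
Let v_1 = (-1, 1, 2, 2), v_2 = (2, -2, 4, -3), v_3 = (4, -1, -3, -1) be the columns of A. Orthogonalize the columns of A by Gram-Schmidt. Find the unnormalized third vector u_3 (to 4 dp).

u_3 = (2.7883, 0.2117, -0.1840, 1.4724)

e_1 = v_1/‖v_1‖ = (-1, 1, 2, 2)/3.1623 = (-0.3162, 0.3162, 0.6325, 0.6325).
r_{12} = e_1·v_2 = -0.6325.
u_2 = v_2 + 0.6325·e_1 = (1.8000, -1.8000, 4.4000, -2.6000).
‖u_2‖ = 5.7096, so e_2 = (0.3153, -0.3153, 0.7706, -0.4554).
r_{13} = e_1·v_3 = -4.1110; r_{23} = e_2·v_3 = -0.2802.
u_3 = v_3 + 4.1110·e_1 + 0.2802·e_2 = (2.7883, 0.2117, -0.1840, 1.4724).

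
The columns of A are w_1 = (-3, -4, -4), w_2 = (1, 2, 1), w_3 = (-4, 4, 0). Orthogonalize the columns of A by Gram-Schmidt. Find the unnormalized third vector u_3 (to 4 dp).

q_1 = w_1/‖w_1‖ = (-3, -4, -4)/6.4031 = (-0.4685, -0.6247, -0.6247).
r_{12} = q_1·w_2 = -2.3426.
u_2 = w_2 + 2.3426·q_1 = (-0.0976, 0.5366, -0.4634).
‖u_2‖ = 0.7157, so q_2 = (-0.1363, 0.7498, -0.6475).
r_{13} = q_1·w_3 = -0.6247; r_{23} = q_2·w_3 = 3.5443.
u_3 = w_3 + 0.6247·q_1 − 3.5443·q_2 = (-3.8095, 0.9524, 1.9048).

u_3 = (-3.8095, 0.9524, 1.9048)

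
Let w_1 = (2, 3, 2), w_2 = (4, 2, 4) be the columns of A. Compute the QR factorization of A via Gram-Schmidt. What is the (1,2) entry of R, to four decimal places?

w_1 = (2, 3, 2); ‖w_1‖ = 4.1231, so e_1 = (0.4851, 0.7276, 0.4851).
r_{12} = e_1·w_2 = 5.3358.

r_{12} = 5.3358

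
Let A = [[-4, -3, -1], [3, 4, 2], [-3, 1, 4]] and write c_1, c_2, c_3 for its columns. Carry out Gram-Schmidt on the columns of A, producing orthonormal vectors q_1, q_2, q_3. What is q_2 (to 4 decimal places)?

q_1 = c_1/‖c_1‖ = (-4, 3, -3)/5.8310 = (-0.6860, 0.5145, -0.5145).
r_{12} = q_1·c_2 = 3.6015.
u_2 = c_2 − 3.6015·q_1 = (-0.5294, 2.1471, 2.8529).
‖u_2‖ = 3.6096, so q_2 = (-0.1467, 0.5948, 0.7904).

q_2 = (-0.1467, 0.5948, 0.7904)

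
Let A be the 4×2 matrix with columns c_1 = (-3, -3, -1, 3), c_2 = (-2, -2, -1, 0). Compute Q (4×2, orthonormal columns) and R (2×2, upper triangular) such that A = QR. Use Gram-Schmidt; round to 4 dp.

c_1 = (-3, -3, -1, 3); ‖c_1‖ = 5.2915, so q_1 = (-0.5669, -0.5669, -0.1890, 0.5669).
q_1·c_2 = (-0.5669)·(-2) + (-0.5669)·(-2) + (-0.1890)·(-1) + 0.5669·0 = 2.4568.
u_2 = c_2 − 2.4568·q_1 = (-0.6071, -0.6071, -0.5357, -1.3929).
‖u_2‖ = 1.7217, so q_2 = (-0.3526, -0.3526, -0.3112, -0.8090).

Q = [[-0.5669, -0.3526], [-0.5669, -0.3526], [-0.1890, -0.3112], [0.5669, -0.8090]], R = [[5.2915, 2.4568], [0.0000, 1.7217]]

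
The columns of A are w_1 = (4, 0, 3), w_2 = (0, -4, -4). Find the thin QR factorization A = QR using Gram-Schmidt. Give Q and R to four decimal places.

Q = [[0.8000, 0.3748], [0.0000, -0.7809], [0.6000, -0.4998]], R = [[5.0000, -2.4000], [0.0000, 5.1225]]

w_1 = (4, 0, 3); ‖w_1‖ = 5.0000, so e_1 = (0.8000, 0.0000, 0.6000).
e_1·w_2 = 0.8000·0 + 0.0000·(-4) + 0.6000·(-4) = -2.4000.
u_2 = w_2 + 2.4000·e_1 = (1.9200, -4.0000, -2.5600).
‖u_2‖ = 5.1225, so e_2 = (0.3748, -0.7809, -0.4998).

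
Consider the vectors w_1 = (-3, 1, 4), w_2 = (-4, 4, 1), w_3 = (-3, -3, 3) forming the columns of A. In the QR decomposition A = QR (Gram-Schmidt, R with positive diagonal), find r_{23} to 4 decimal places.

w_1 = (-3, 1, 4); ‖w_1‖ = 5.0990, so e_1 = (-0.5883, 0.1961, 0.7845).
e_1·w_2 = (-0.5883)·(-4) + 0.1961·4 + 0.7845·1 = 3.9223.
u_2 = w_2 − 3.9223·e_1 = (-1.6923, 3.2308, -2.0769).
‖u_2‖ = 4.1971, so e_2 = (-0.4032, 0.7698, -0.4949).
r_{23} = e_2·w_3 = -2.5842.

r_{23} = -2.5842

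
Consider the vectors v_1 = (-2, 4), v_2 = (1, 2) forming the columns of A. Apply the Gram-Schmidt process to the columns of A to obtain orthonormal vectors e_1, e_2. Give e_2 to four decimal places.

e_2 = (0.8944, 0.4472)

e_1 = v_1/‖v_1‖ = (-2, 4)/4.4721 = (-0.4472, 0.8944).
r_{12} = e_1·v_2 = 1.3416.
u_2 = v_2 − 1.3416·e_1 = (1.6000, 0.8000).
‖u_2‖ = 1.7889, so e_2 = (0.8944, 0.4472).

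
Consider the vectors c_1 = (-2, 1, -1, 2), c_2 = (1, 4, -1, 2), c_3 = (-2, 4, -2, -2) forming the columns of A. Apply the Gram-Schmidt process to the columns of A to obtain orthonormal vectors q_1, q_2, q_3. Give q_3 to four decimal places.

q_3 = (-0.4150, 0.4150, -0.2767, -0.7609)

c_1 = (-2, 1, -1, 2); ‖c_1‖ = 3.1623, so q_1 = (-0.6325, 0.3162, -0.3162, 0.6325).
q_1·c_2 = (-0.6325)·1 + 0.3162·4 + (-0.3162)·(-1) + 0.6325·2 = 2.2136.
u_2 = c_2 − 2.2136·q_1 = (2.4000, 3.3000, -0.3000, 0.6000).
‖u_2‖ = 4.1352, so q_2 = (0.5804, 0.7980, -0.0725, 0.1451).
q_1·c_3 = (-0.6325)·(-2) + 0.3162·4 + (-0.3162)·(-2) + 0.6325·(-2) = 1.8974; q_2·c_3 = 0.5804·(-2) + 0.7980·4 + (-0.0725)·(-2) + 0.1451·(-2) = 1.8862.
u_3 = c_3 − 1.8974·q_1 − 1.8862·q_2 = (-1.8947, 1.8947, -1.2632, -3.4737).
‖u_3‖ = 4.5653, so q_3 = (-0.4150, 0.4150, -0.2767, -0.7609).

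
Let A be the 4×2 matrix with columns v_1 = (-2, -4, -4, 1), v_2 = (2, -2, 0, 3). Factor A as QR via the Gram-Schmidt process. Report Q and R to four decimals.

q_1 = v_1/‖v_1‖ = (-2, -4, -4, 1)/6.0828 = (-0.3288, -0.6576, -0.6576, 0.1644).
r_{12} = q_1·v_2 = 1.1508.
u_2 = v_2 − 1.1508·q_1 = (2.3784, -1.2432, 0.7568, 2.8108).
‖u_2‖ = 3.9593, so q_2 = (0.6007, -0.3140, 0.1911, 0.7099).

Q = [[-0.3288, 0.6007], [-0.6576, -0.3140], [-0.6576, 0.1911], [0.1644, 0.7099]], R = [[6.0828, 1.1508], [0.0000, 3.9593]]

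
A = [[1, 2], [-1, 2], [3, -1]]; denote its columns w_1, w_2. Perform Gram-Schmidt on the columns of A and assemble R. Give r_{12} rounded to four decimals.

w_1 = (1, -1, 3); ‖w_1‖ = 3.3166, so e_1 = (0.3015, -0.3015, 0.9045).
r_{12} = e_1·w_2 = -0.9045.

r_{12} = -0.9045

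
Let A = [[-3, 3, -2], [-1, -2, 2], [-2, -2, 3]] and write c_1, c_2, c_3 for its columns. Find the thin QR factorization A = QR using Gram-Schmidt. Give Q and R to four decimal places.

q_1 = c_1/‖c_1‖ = (-3, -1, -2)/3.7417 = (-0.8018, -0.2673, -0.5345).
r_{12} = q_1·c_2 = -0.8018.
u_2 = c_2 + 0.8018·q_1 = (2.3571, -2.2143, -2.4286).
‖u_2‖ = 4.0444, so q_2 = (0.5828, -0.5475, -0.6005).
r_{13} = q_1·c_3 = -0.5345; r_{23} = q_2·c_3 = -4.0621.
u_3 = c_3 + 0.5345·q_1 + 4.0621·q_2 = (-0.0611, -0.3668, 0.2751).
‖u_3‖ = 0.4626, so q_3 = (-0.1322, -0.7930, 0.5947).

Q = [[-0.8018, 0.5828, -0.1322], [-0.2673, -0.5475, -0.7930], [-0.5345, -0.6005, 0.5947]], R = [[3.7417, -0.8018, -0.5345], [0.0000, 4.0444, -4.0621], [0.0000, 0.0000, 0.4626]]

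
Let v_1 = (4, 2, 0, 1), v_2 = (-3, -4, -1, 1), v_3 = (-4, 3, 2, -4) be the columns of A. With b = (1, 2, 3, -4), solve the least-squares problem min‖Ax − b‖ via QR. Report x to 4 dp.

x = (-12.6000, -10.6000, -4.8000)

e_1 = v_1/‖v_1‖ = (4, 2, 0, 1)/4.5826 = (0.8729, 0.4364, 0.0000, 0.2182).
r_{12} = e_1·v_2 = -4.1461.
u_2 = v_2 + 4.1461·e_1 = (0.6190, -2.1905, -1.0000, 1.9048).
‖u_2‖ = 3.1320, so e_2 = (0.1977, -0.6994, -0.3193, 0.6082).
r_{13} = e_1·v_3 = -3.0551; r_{23} = e_2·v_3 = -5.9600.
u_3 = v_3 + 3.0551·e_1 + 5.9600·e_2 = (-0.1553, 0.1650, 0.0971, 0.2913).
‖u_3‖ = 0.3816, so e_3 = (-0.4071, 0.4325, 0.2544, 0.7632).
Qᵀb = (0.8729, -4.5916, -1.8318).
Back-substitute: x_3 = -1.8318/0.3816 = -4.8000.
x_2 = (-4.5916 + 5.9600·(-4.8000))/3.1320 = -10.6000.
x_1 = (0.8729 + 4.1461·(-10.6000) + 3.0551·(-4.8000))/4.5826 = -12.6000.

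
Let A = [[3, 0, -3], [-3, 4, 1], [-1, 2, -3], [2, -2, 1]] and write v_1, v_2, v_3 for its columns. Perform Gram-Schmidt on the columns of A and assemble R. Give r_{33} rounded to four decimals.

r_{33} = 2.9677

v_1 = (3, -3, -1, 2); ‖v_1‖ = 4.7958, so q_1 = (0.6255, -0.6255, -0.2085, 0.4170).
q_1·v_2 = 0.6255·0 + (-0.6255)·4 + (-0.2085)·2 + 0.4170·(-2) = -3.7533.
u_2 = v_2 + 3.7533·q_1 = (2.3478, 1.6522, 1.2174, -0.4348).
‖u_2‖ = 3.1485, so q_2 = (0.7457, 0.5247, 0.3867, -0.1381).
q_1·v_3 = 0.6255·(-3) + (-0.6255)·1 + (-0.2085)·(-3) + 0.4170·1 = -1.4596; q_2·v_3 = 0.7457·(-3) + 0.5247·1 + 0.3867·(-3) + (-0.1381)·1 = -3.0104.
u_3 = v_3 + 1.4596·q_1 + 3.0104·q_2 = (0.1579, 1.6667, -2.1404, 1.1930).
r_{33} = ‖u_3‖ = 2.9677.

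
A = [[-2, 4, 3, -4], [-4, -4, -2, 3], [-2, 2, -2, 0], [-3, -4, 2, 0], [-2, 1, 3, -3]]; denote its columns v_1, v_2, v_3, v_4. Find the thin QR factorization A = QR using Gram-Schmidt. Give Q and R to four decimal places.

v_1 = (-2, -4, -2, -3, -2); ‖v_1‖ = 6.0828, so q_1 = (-0.3288, -0.6576, -0.3288, -0.4932, -0.3288).
q_1·v_2 = (-0.3288)·4 + (-0.6576)·(-4) + (-0.3288)·2 + (-0.4932)·(-4) + (-0.3288)·1 = 2.3016.
u_2 = v_2 − 2.3016·q_1 = (4.7568, -2.4865, 2.7568, -2.8649, 1.7568).
‖u_2‖ = 6.9067, so q_2 = (0.6887, -0.3600, 0.3991, -0.4148, 0.2544).
q_1·v_3 = (-0.3288)·3 + (-0.6576)·(-2) + (-0.3288)·(-2) + (-0.4932)·2 + (-0.3288)·3 = -0.9864; q_2·v_3 = 0.6887·3 + (-0.3600)·(-2) + 0.3991·(-2) + (-0.4148)·2 + 0.2544·3 = 1.9214.
u_3 = v_3 + 0.9864·q_1 − 1.9214·q_2 = (1.3524, -1.9569, -3.0912, 2.3105, 2.1870).
‖u_3‖ = 5.0334, so q_3 = (0.2687, -0.3888, -0.6141, 0.4590, 0.4345).
q_1·v_4 = (-0.3288)·(-4) + (-0.6576)·3 + (-0.3288)·0 + (-0.4932)·0 + (-0.3288)·(-3) = 0.3288; q_2·v_4 = 0.6887·(-4) + (-0.3600)·3 + 0.3991·0 + (-0.4148)·0 + 0.2544·(-3) = -4.5980; q_3·v_4 = 0.2687·(-4) + (-0.3888)·3 + (-0.6141)·0 + 0.4590·0 + 0.4345·(-3) = -3.5446.
u_4 = v_4 − 0.3288·q_1 + 4.5980·q_2 + 3.5446·q_3 = (0.2272, 0.1828, -0.2335, -0.1180, -0.1823).
‖u_4‖ = 0.4321, so q_4 = (0.5257, 0.4231, -0.5404, -0.2731, -0.4219).

Q = [[-0.3288, 0.6887, 0.2687, 0.5257], [-0.6576, -0.3600, -0.3888, 0.4231], [-0.3288, 0.3991, -0.6141, -0.5404], [-0.4932, -0.4148, 0.4590, -0.2731], [-0.3288, 0.2544, 0.4345, -0.4219]], R = [[6.0828, 2.3016, -0.9864, 0.3288], [0.0000, 6.9067, 1.9214, -4.5980], [0.0000, 0.0000, 5.0334, -3.5446], [0.0000, 0.0000, 0.0000, 0.4321]]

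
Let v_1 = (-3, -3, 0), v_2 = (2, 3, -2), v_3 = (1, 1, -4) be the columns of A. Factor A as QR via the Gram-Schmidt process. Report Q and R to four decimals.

e_1 = v_1/‖v_1‖ = (-3, -3, 0)/4.2426 = (-0.7071, -0.7071, 0.0000).
r_{12} = e_1·v_2 = -3.5355.
u_2 = v_2 + 3.5355·e_1 = (-0.5000, 0.5000, -2.0000).
‖u_2‖ = 2.1213, so e_2 = (-0.2357, 0.2357, -0.9428).
r_{13} = e_1·v_3 = -1.4142; r_{23} = e_2·v_3 = 3.7712.
u_3 = v_3 + 1.4142·e_1 − 3.7712·e_2 = (0.8889, -0.8889, -0.4444).
‖u_3‖ = 1.3333, so e_3 = (0.6667, -0.6667, -0.3333).

Q = [[-0.7071, -0.2357, 0.6667], [-0.7071, 0.2357, -0.6667], [0.0000, -0.9428, -0.3333]], R = [[4.2426, -3.5355, -1.4142], [0.0000, 2.1213, 3.7712], [0.0000, 0.0000, 1.3333]]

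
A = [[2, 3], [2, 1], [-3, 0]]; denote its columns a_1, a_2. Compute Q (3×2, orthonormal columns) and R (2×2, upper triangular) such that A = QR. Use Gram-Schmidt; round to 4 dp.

Q = [[0.4851, 0.8245], [0.4851, 0.0236], [-0.7276, 0.5654]], R = [[4.1231, 1.9403], [0.0000, 2.4971]]

a_1 = (2, 2, -3); ‖a_1‖ = 4.1231, so e_1 = (0.4851, 0.4851, -0.7276).
e_1·a_2 = 0.4851·3 + 0.4851·1 + (-0.7276)·0 = 1.9403.
u_2 = a_2 − 1.9403·e_1 = (2.0588, 0.0588, 1.4118).
‖u_2‖ = 2.4971, so e_2 = (0.8245, 0.0236, 0.5654).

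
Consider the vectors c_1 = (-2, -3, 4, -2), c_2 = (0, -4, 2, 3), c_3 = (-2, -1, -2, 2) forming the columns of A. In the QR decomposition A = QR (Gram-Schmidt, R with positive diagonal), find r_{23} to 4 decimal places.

c_1 = (-2, -3, 4, -2); ‖c_1‖ = 5.7446, so e_1 = (-0.3482, -0.5222, 0.6963, -0.3482).
e_1·c_2 = (-0.3482)·0 + (-0.5222)·(-4) + 0.6963·2 + (-0.3482)·3 = 2.4371.
u_2 = c_2 − 2.4371·e_1 = (0.8485, -2.7273, 0.3030, 3.8485).
‖u_2‖ = 4.8021, so e_2 = (0.1767, -0.5679, 0.0631, 0.8014).
r_{23} = e_2·c_3 = 1.6912.

r_{23} = 1.6912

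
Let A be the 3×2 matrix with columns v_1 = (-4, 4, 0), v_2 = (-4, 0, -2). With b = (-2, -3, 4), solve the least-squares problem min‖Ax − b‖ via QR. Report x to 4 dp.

v_1 = (-4, 4, 0); ‖v_1‖ = 5.6569, so q_1 = (-0.7071, 0.7071, 0.0000).
q_1·v_2 = (-0.7071)·(-4) + 0.7071·0 + 0.0000·(-2) = 2.8284.
u_2 = v_2 − 2.8284·q_1 = (-2.0000, -2.0000, -2.0000).
‖u_2‖ = 3.4641, so q_2 = (-0.5774, -0.5774, -0.5774).
Qᵀb = (-0.7071, 0.5774).
Back-substitute: x_2 = 0.5774/3.4641 = 0.1667.
x_1 = (-0.7071 − 2.8284·0.1667)/5.6569 = -0.2083.

x = (-0.2083, 0.1667)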